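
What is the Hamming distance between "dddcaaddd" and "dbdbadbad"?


Comparing "dddcaaddd" and "dbdbadbad" position by position:
  Position 0: 'd' vs 'd' => same
  Position 1: 'd' vs 'b' => differ
  Position 2: 'd' vs 'd' => same
  Position 3: 'c' vs 'b' => differ
  Position 4: 'a' vs 'a' => same
  Position 5: 'a' vs 'd' => differ
  Position 6: 'd' vs 'b' => differ
  Position 7: 'd' vs 'a' => differ
  Position 8: 'd' vs 'd' => same
Total differences (Hamming distance): 5

5


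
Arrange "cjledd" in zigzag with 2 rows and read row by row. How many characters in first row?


Zigzag "cjledd" into 2 rows:
Placing characters:
  'c' => row 0
  'j' => row 1
  'l' => row 0
  'e' => row 1
  'd' => row 0
  'd' => row 1
Rows:
  Row 0: "cld"
  Row 1: "jed"
First row length: 3

3


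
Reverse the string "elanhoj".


Input: elanhoj
Reading characters right to left:
  Position 6: 'j'
  Position 5: 'o'
  Position 4: 'h'
  Position 3: 'n'
  Position 2: 'a'
  Position 1: 'l'
  Position 0: 'e'
Reversed: johnale

johnale


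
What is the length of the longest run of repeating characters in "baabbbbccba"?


Input: "baabbbbccba"
Scanning for longest run:
  Position 1 ('a'): new char, reset run to 1
  Position 2 ('a'): continues run of 'a', length=2
  Position 3 ('b'): new char, reset run to 1
  Position 4 ('b'): continues run of 'b', length=2
  Position 5 ('b'): continues run of 'b', length=3
  Position 6 ('b'): continues run of 'b', length=4
  Position 7 ('c'): new char, reset run to 1
  Position 8 ('c'): continues run of 'c', length=2
  Position 9 ('b'): new char, reset run to 1
  Position 10 ('a'): new char, reset run to 1
Longest run: 'b' with length 4

4


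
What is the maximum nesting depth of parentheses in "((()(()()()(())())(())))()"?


Input: "((()(()()()(())())(())))()"
Tracking depth:
  Position 0 '(': depth becomes 1
  Position 1 '(': depth becomes 2
  Position 2 '(': depth becomes 3
  Position 3 ')': depth becomes 2
  Position 4 '(': depth becomes 3
  Position 5 '(': depth becomes 4
  Position 6 ')': depth becomes 3
  Position 7 '(': depth becomes 4
  Position 8 ')': depth becomes 3
  Position 9 '(': depth becomes 4
  Position 10 ')': depth becomes 3
  Position 11 '(': depth becomes 4
  Position 12 '(': depth becomes 5
  Position 13 ')': depth becomes 4
  Position 14 ')': depth becomes 3
  Position 15 '(': depth becomes 4
  Position 16 ')': depth becomes 3
  Position 17 ')': depth becomes 2
  Position 18 '(': depth becomes 3
  Position 19 '(': depth becomes 4
  Position 20 ')': depth becomes 3
  Position 21 ')': depth becomes 2
  Position 22 ')': depth becomes 1
  Position 23 ')': depth becomes 0
  Position 24 '(': depth becomes 1
  Position 25 ')': depth becomes 0
Maximum depth reached: 5

5


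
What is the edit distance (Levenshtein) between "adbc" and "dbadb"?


Computing edit distance: "adbc" -> "dbadb"
DP table:
           d    b    a    d    b
      0    1    2    3    4    5
  a   1    1    2    2    3    4
  d   2    1    2    3    2    3
  b   3    2    1    2    3    2
  c   4    3    2    2    3    3
Edit distance = dp[4][5] = 3

3


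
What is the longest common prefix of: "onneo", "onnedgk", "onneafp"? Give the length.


Words: onneo, onnedgk, onneafp
  Position 0: all 'o' => match
  Position 1: all 'n' => match
  Position 2: all 'n' => match
  Position 3: all 'e' => match
  Position 4: ('o', 'd', 'a') => mismatch, stop
LCP = "onne" (length 4)

4


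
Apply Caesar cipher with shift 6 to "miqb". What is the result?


Caesar cipher: shift "miqb" by 6
  'm' (pos 12) + 6 = pos 18 = 's'
  'i' (pos 8) + 6 = pos 14 = 'o'
  'q' (pos 16) + 6 = pos 22 = 'w'
  'b' (pos 1) + 6 = pos 7 = 'h'
Result: sowh

sowh


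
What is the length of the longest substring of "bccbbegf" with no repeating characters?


Input: "bccbbegf"
Sliding window (track last position of each char):
  Position 0 ('b'): window [0,0] length 1 -- new best
  Position 1 ('c'): window [0,1] length 2 -- new best
  Position 2 ('c'): repeat (last at 1), move window start to 2
  Position 2 ('c'): window [2,2] length 1
  Position 3 ('b'): window [2,3] length 2
  Position 4 ('b'): repeat (last at 3), move window start to 4
  Position 4 ('b'): window [4,4] length 1
  Position 5 ('e'): window [4,5] length 2
  Position 6 ('g'): window [4,6] length 3 -- new best
  Position 7 ('f'): window [4,7] length 4 -- new best
Longest substring with no repeats: "begf" with length 4

4


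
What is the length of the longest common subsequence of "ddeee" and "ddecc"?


LCS of "ddeee" and "ddecc"
DP table:
           d    d    e    c    c
      0    0    0    0    0    0
  d   0    1    1    1    1    1
  d   0    1    2    2    2    2
  e   0    1    2    3    3    3
  e   0    1    2    3    3    3
  e   0    1    2    3    3    3
LCS length = dp[5][5] = 3

3


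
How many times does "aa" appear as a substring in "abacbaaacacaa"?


Searching for "aa" in "abacbaaacacaa"
Scanning each position:
  Position 0: "ab" => no
  Position 1: "ba" => no
  Position 2: "ac" => no
  Position 3: "cb" => no
  Position 4: "ba" => no
  Position 5: "aa" => MATCH
  Position 6: "aa" => MATCH
  Position 7: "ac" => no
  Position 8: "ca" => no
  Position 9: "ac" => no
  Position 10: "ca" => no
  Position 11: "aa" => MATCH
Total occurrences: 3

3


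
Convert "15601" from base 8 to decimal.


Input: "15601" in base 8
Positional expansion:
  Digit '1' (value 1) x 8^4 = 4096
  Digit '5' (value 5) x 8^3 = 2560
  Digit '6' (value 6) x 8^2 = 384
  Digit '0' (value 0) x 8^1 = 0
  Digit '1' (value 1) x 8^0 = 1
Sum = 7041

7041


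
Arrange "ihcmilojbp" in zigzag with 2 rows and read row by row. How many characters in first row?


Zigzag "ihcmilojbp" into 2 rows:
Placing characters:
  'i' => row 0
  'h' => row 1
  'c' => row 0
  'm' => row 1
  'i' => row 0
  'l' => row 1
  'o' => row 0
  'j' => row 1
  'b' => row 0
  'p' => row 1
Rows:
  Row 0: "iciob"
  Row 1: "hmljp"
First row length: 5

5


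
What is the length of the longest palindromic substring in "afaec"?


Input: "afaec"
Checking substrings for palindromes:
  [0:3] "afa" (len 3) => palindrome
Longest palindromic substring: "afa" with length 3

3


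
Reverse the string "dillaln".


Input: dillaln
Reading characters right to left:
  Position 6: 'n'
  Position 5: 'l'
  Position 4: 'a'
  Position 3: 'l'
  Position 2: 'l'
  Position 1: 'i'
  Position 0: 'd'
Reversed: nlallid

nlallid


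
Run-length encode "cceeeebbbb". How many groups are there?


Input: cceeeebbbb
Scanning for consecutive runs:
  Group 1: 'c' x 2 (positions 0-1)
  Group 2: 'e' x 4 (positions 2-5)
  Group 3: 'b' x 4 (positions 6-9)
Total groups: 3

3


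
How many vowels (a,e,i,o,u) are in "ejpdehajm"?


Input: ejpdehajm
Checking each character:
  'e' at position 0: vowel (running total: 1)
  'j' at position 1: consonant
  'p' at position 2: consonant
  'd' at position 3: consonant
  'e' at position 4: vowel (running total: 2)
  'h' at position 5: consonant
  'a' at position 6: vowel (running total: 3)
  'j' at position 7: consonant
  'm' at position 8: consonant
Total vowels: 3

3


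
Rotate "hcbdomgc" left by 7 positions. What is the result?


Input: "hcbdomgc", rotate left by 7
First 7 characters: "hcbdomg"
Remaining characters: "c"
Concatenate remaining + first: "c" + "hcbdomg" = "chcbdomg"

chcbdomg


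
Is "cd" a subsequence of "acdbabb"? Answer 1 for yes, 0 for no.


Check if "cd" is a subsequence of "acdbabb"
Greedy scan:
  Position 0 ('a'): no match needed
  Position 1 ('c'): matches sub[0] = 'c'
  Position 2 ('d'): matches sub[1] = 'd'
  Position 3 ('b'): no match needed
  Position 4 ('a'): no match needed
  Position 5 ('b'): no match needed
  Position 6 ('b'): no match needed
All 2 characters matched => is a subsequence

1


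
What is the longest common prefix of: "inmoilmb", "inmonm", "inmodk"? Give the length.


Words: inmoilmb, inmonm, inmodk
  Position 0: all 'i' => match
  Position 1: all 'n' => match
  Position 2: all 'm' => match
  Position 3: all 'o' => match
  Position 4: ('i', 'n', 'd') => mismatch, stop
LCP = "inmo" (length 4)

4


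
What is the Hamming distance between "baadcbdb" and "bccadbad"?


Comparing "baadcbdb" and "bccadbad" position by position:
  Position 0: 'b' vs 'b' => same
  Position 1: 'a' vs 'c' => differ
  Position 2: 'a' vs 'c' => differ
  Position 3: 'd' vs 'a' => differ
  Position 4: 'c' vs 'd' => differ
  Position 5: 'b' vs 'b' => same
  Position 6: 'd' vs 'a' => differ
  Position 7: 'b' vs 'd' => differ
Total differences (Hamming distance): 6

6


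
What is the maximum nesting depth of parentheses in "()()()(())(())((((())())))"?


Input: "()()()(())(())((((())())))"
Tracking depth:
  Position 0 '(': depth becomes 1
  Position 1 ')': depth becomes 0
  Position 2 '(': depth becomes 1
  Position 3 ')': depth becomes 0
  Position 4 '(': depth becomes 1
  Position 5 ')': depth becomes 0
  Position 6 '(': depth becomes 1
  Position 7 '(': depth becomes 2
  Position 8 ')': depth becomes 1
  Position 9 ')': depth becomes 0
  Position 10 '(': depth becomes 1
  Position 11 '(': depth becomes 2
  Position 12 ')': depth becomes 1
  Position 13 ')': depth becomes 0
  Position 14 '(': depth becomes 1
  Position 15 '(': depth becomes 2
  Position 16 '(': depth becomes 3
  Position 17 '(': depth becomes 4
  Position 18 '(': depth becomes 5
  Position 19 ')': depth becomes 4
  Position 20 ')': depth becomes 3
  Position 21 '(': depth becomes 4
  Position 22 ')': depth becomes 3
  Position 23 ')': depth becomes 2
  Position 24 ')': depth becomes 1
  Position 25 ')': depth becomes 0
Maximum depth reached: 5

5


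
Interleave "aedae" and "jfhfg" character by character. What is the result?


Interleaving "aedae" and "jfhfg":
  Position 0: 'a' from first, 'j' from second => "aj"
  Position 1: 'e' from first, 'f' from second => "ef"
  Position 2: 'd' from first, 'h' from second => "dh"
  Position 3: 'a' from first, 'f' from second => "af"
  Position 4: 'e' from first, 'g' from second => "eg"
Result: ajefdhafeg

ajefdhafeg


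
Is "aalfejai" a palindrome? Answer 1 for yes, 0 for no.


Input: aalfejai
Reversed: iajeflaa
  Compare pos 0 ('a') with pos 7 ('i'): MISMATCH
  Compare pos 1 ('a') with pos 6 ('a'): match
  Compare pos 2 ('l') with pos 5 ('j'): MISMATCH
  Compare pos 3 ('f') with pos 4 ('e'): MISMATCH
Result: not a palindrome

0


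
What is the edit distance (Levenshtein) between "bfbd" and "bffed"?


Computing edit distance: "bfbd" -> "bffed"
DP table:
           b    f    f    e    d
      0    1    2    3    4    5
  b   1    0    1    2    3    4
  f   2    1    0    1    2    3
  b   3    2    1    1    2    3
  d   4    3    2    2    2    2
Edit distance = dp[4][5] = 2

2


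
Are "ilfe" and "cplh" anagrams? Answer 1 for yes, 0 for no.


Strings: "ilfe", "cplh"
Sorted first:  efil
Sorted second: chlp
Differ at position 0: 'e' vs 'c' => not anagrams

0


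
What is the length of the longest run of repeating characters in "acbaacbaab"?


Input: "acbaacbaab"
Scanning for longest run:
  Position 1 ('c'): new char, reset run to 1
  Position 2 ('b'): new char, reset run to 1
  Position 3 ('a'): new char, reset run to 1
  Position 4 ('a'): continues run of 'a', length=2
  Position 5 ('c'): new char, reset run to 1
  Position 6 ('b'): new char, reset run to 1
  Position 7 ('a'): new char, reset run to 1
  Position 8 ('a'): continues run of 'a', length=2
  Position 9 ('b'): new char, reset run to 1
Longest run: 'a' with length 2

2


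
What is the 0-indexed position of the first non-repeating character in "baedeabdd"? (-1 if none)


Input: baedeabdd
Character frequencies:
  'a': 2
  'b': 2
  'd': 3
  'e': 2
Scanning left to right for freq == 1:
  Position 0 ('b'): freq=2, skip
  Position 1 ('a'): freq=2, skip
  Position 2 ('e'): freq=2, skip
  Position 3 ('d'): freq=3, skip
  Position 4 ('e'): freq=2, skip
  Position 5 ('a'): freq=2, skip
  Position 6 ('b'): freq=2, skip
  Position 7 ('d'): freq=3, skip
  Position 8 ('d'): freq=3, skip
  No unique character found => answer = -1

-1


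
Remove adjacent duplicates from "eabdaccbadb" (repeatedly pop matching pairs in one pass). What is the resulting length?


Input: eabdaccbadb
Stack-based adjacent duplicate removal:
  Read 'e': push. Stack: e
  Read 'a': push. Stack: ea
  Read 'b': push. Stack: eab
  Read 'd': push. Stack: eabd
  Read 'a': push. Stack: eabda
  Read 'c': push. Stack: eabdac
  Read 'c': matches stack top 'c' => pop. Stack: eabda
  Read 'b': push. Stack: eabdab
  Read 'a': push. Stack: eabdaba
  Read 'd': push. Stack: eabdabad
  Read 'b': push. Stack: eabdabadb
Final stack: "eabdabadb" (length 9)

9


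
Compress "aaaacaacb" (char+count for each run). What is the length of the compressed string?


Input: aaaacaacb
Runs:
  'a' x 4 => "a4"
  'c' x 1 => "c1"
  'a' x 2 => "a2"
  'c' x 1 => "c1"
  'b' x 1 => "b1"
Compressed: "a4c1a2c1b1"
Compressed length: 10

10


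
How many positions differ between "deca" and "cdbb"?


Comparing "deca" and "cdbb" position by position:
  Position 0: 'd' vs 'c' => DIFFER
  Position 1: 'e' vs 'd' => DIFFER
  Position 2: 'c' vs 'b' => DIFFER
  Position 3: 'a' vs 'b' => DIFFER
Positions that differ: 4

4


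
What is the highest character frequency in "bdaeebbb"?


Input: bdaeebbb
Character counts:
  'a': 1
  'b': 4
  'd': 1
  'e': 2
Maximum frequency: 4

4


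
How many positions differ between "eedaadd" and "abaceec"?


Comparing "eedaadd" and "abaceec" position by position:
  Position 0: 'e' vs 'a' => DIFFER
  Position 1: 'e' vs 'b' => DIFFER
  Position 2: 'd' vs 'a' => DIFFER
  Position 3: 'a' vs 'c' => DIFFER
  Position 4: 'a' vs 'e' => DIFFER
  Position 5: 'd' vs 'e' => DIFFER
  Position 6: 'd' vs 'c' => DIFFER
Positions that differ: 7

7


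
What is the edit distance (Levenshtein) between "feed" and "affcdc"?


Computing edit distance: "feed" -> "affcdc"
DP table:
           a    f    f    c    d    c
      0    1    2    3    4    5    6
  f   1    1    1    2    3    4    5
  e   2    2    2    2    3    4    5
  e   3    3    3    3    3    4    5
  d   4    4    4    4    4    3    4
Edit distance = dp[4][6] = 4

4


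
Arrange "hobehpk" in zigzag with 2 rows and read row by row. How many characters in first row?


Zigzag "hobehpk" into 2 rows:
Placing characters:
  'h' => row 0
  'o' => row 1
  'b' => row 0
  'e' => row 1
  'h' => row 0
  'p' => row 1
  'k' => row 0
Rows:
  Row 0: "hbhk"
  Row 1: "oep"
First row length: 4

4


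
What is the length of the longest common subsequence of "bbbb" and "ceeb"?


LCS of "bbbb" and "ceeb"
DP table:
           c    e    e    b
      0    0    0    0    0
  b   0    0    0    0    1
  b   0    0    0    0    1
  b   0    0    0    0    1
  b   0    0    0    0    1
LCS length = dp[4][4] = 1

1


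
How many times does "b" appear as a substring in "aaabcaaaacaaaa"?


Searching for "b" in "aaabcaaaacaaaa"
Scanning each position:
  Position 0: "a" => no
  Position 1: "a" => no
  Position 2: "a" => no
  Position 3: "b" => MATCH
  Position 4: "c" => no
  Position 5: "a" => no
  Position 6: "a" => no
  Position 7: "a" => no
  Position 8: "a" => no
  Position 9: "c" => no
  Position 10: "a" => no
  Position 11: "a" => no
  Position 12: "a" => no
  Position 13: "a" => no
Total occurrences: 1

1


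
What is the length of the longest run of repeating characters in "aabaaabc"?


Input: "aabaaabc"
Scanning for longest run:
  Position 1 ('a'): continues run of 'a', length=2
  Position 2 ('b'): new char, reset run to 1
  Position 3 ('a'): new char, reset run to 1
  Position 4 ('a'): continues run of 'a', length=2
  Position 5 ('a'): continues run of 'a', length=3
  Position 6 ('b'): new char, reset run to 1
  Position 7 ('c'): new char, reset run to 1
Longest run: 'a' with length 3

3


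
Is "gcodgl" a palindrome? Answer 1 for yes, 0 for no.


Input: gcodgl
Reversed: lgdocg
  Compare pos 0 ('g') with pos 5 ('l'): MISMATCH
  Compare pos 1 ('c') with pos 4 ('g'): MISMATCH
  Compare pos 2 ('o') with pos 3 ('d'): MISMATCH
Result: not a palindrome

0


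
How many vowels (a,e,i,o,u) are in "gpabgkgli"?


Input: gpabgkgli
Checking each character:
  'g' at position 0: consonant
  'p' at position 1: consonant
  'a' at position 2: vowel (running total: 1)
  'b' at position 3: consonant
  'g' at position 4: consonant
  'k' at position 5: consonant
  'g' at position 6: consonant
  'l' at position 7: consonant
  'i' at position 8: vowel (running total: 2)
Total vowels: 2

2


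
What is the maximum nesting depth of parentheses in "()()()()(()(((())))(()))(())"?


Input: "()()()()(()(((())))(()))(())"
Tracking depth:
  Position 0 '(': depth becomes 1
  Position 1 ')': depth becomes 0
  Position 2 '(': depth becomes 1
  Position 3 ')': depth becomes 0
  Position 4 '(': depth becomes 1
  Position 5 ')': depth becomes 0
  Position 6 '(': depth becomes 1
  Position 7 ')': depth becomes 0
  Position 8 '(': depth becomes 1
  Position 9 '(': depth becomes 2
  Position 10 ')': depth becomes 1
  Position 11 '(': depth becomes 2
  Position 12 '(': depth becomes 3
  Position 13 '(': depth becomes 4
  Position 14 '(': depth becomes 5
  Position 15 ')': depth becomes 4
  Position 16 ')': depth becomes 3
  Position 17 ')': depth becomes 2
  Position 18 ')': depth becomes 1
  Position 19 '(': depth becomes 2
  Position 20 '(': depth becomes 3
  Position 21 ')': depth becomes 2
  Position 22 ')': depth becomes 1
  Position 23 ')': depth becomes 0
  Position 24 '(': depth becomes 1
  Position 25 '(': depth becomes 2
  Position 26 ')': depth becomes 1
  Position 27 ')': depth becomes 0
Maximum depth reached: 5

5


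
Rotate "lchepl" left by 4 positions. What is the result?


Input: "lchepl", rotate left by 4
First 4 characters: "lche"
Remaining characters: "pl"
Concatenate remaining + first: "pl" + "lche" = "pllche"

pllche


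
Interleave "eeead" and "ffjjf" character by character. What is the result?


Interleaving "eeead" and "ffjjf":
  Position 0: 'e' from first, 'f' from second => "ef"
  Position 1: 'e' from first, 'f' from second => "ef"
  Position 2: 'e' from first, 'j' from second => "ej"
  Position 3: 'a' from first, 'j' from second => "aj"
  Position 4: 'd' from first, 'f' from second => "df"
Result: efefejajdf

efefejajdf


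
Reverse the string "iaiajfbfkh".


Input: iaiajfbfkh
Reading characters right to left:
  Position 9: 'h'
  Position 8: 'k'
  Position 7: 'f'
  Position 6: 'b'
  Position 5: 'f'
  Position 4: 'j'
  Position 3: 'a'
  Position 2: 'i'
  Position 1: 'a'
  Position 0: 'i'
Reversed: hkfbfjaiai

hkfbfjaiai


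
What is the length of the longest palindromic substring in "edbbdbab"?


Input: "edbbdbab"
Checking substrings for palindromes:
  [1:5] "dbbd" (len 4) => palindrome
  [3:6] "bdb" (len 3) => palindrome
  [5:8] "bab" (len 3) => palindrome
  [2:4] "bb" (len 2) => palindrome
Longest palindromic substring: "dbbd" with length 4

4


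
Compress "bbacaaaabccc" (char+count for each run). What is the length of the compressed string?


Input: bbacaaaabccc
Runs:
  'b' x 2 => "b2"
  'a' x 1 => "a1"
  'c' x 1 => "c1"
  'a' x 4 => "a4"
  'b' x 1 => "b1"
  'c' x 3 => "c3"
Compressed: "b2a1c1a4b1c3"
Compressed length: 12

12


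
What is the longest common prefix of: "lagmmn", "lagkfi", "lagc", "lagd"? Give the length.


Words: lagmmn, lagkfi, lagc, lagd
  Position 0: all 'l' => match
  Position 1: all 'a' => match
  Position 2: all 'g' => match
  Position 3: ('m', 'k', 'c', 'd') => mismatch, stop
LCP = "lag" (length 3)

3


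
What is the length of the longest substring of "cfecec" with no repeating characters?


Input: "cfecec"
Sliding window (track last position of each char):
  Position 0 ('c'): window [0,0] length 1 -- new best
  Position 1 ('f'): window [0,1] length 2 -- new best
  Position 2 ('e'): window [0,2] length 3 -- new best
  Position 3 ('c'): repeat (last at 0), move window start to 1
  Position 3 ('c'): window [1,3] length 3
  Position 4 ('e'): repeat (last at 2), move window start to 3
  Position 4 ('e'): window [3,4] length 2
  Position 5 ('c'): repeat (last at 3), move window start to 4
  Position 5 ('c'): window [4,5] length 2
Longest substring with no repeats: "cfe" with length 3

3


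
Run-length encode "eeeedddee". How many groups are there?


Input: eeeedddee
Scanning for consecutive runs:
  Group 1: 'e' x 4 (positions 0-3)
  Group 2: 'd' x 3 (positions 4-6)
  Group 3: 'e' x 2 (positions 7-8)
Total groups: 3

3


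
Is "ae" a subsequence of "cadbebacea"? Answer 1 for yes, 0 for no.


Check if "ae" is a subsequence of "cadbebacea"
Greedy scan:
  Position 0 ('c'): no match needed
  Position 1 ('a'): matches sub[0] = 'a'
  Position 2 ('d'): no match needed
  Position 3 ('b'): no match needed
  Position 4 ('e'): matches sub[1] = 'e'
  Position 5 ('b'): no match needed
  Position 6 ('a'): no match needed
  Position 7 ('c'): no match needed
  Position 8 ('e'): no match needed
  Position 9 ('a'): no match needed
All 2 characters matched => is a subsequence

1


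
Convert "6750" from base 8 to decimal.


Input: "6750" in base 8
Positional expansion:
  Digit '6' (value 6) x 8^3 = 3072
  Digit '7' (value 7) x 8^2 = 448
  Digit '5' (value 5) x 8^1 = 40
  Digit '0' (value 0) x 8^0 = 0
Sum = 3560

3560


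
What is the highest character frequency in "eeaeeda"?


Input: eeaeeda
Character counts:
  'a': 2
  'd': 1
  'e': 4
Maximum frequency: 4

4


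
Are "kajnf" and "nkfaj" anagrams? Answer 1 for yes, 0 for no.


Strings: "kajnf", "nkfaj"
Sorted first:  afjkn
Sorted second: afjkn
Sorted forms match => anagrams

1


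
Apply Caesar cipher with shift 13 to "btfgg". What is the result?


Caesar cipher: shift "btfgg" by 13
  'b' (pos 1) + 13 = pos 14 = 'o'
  't' (pos 19) + 13 = pos 6 = 'g'
  'f' (pos 5) + 13 = pos 18 = 's'
  'g' (pos 6) + 13 = pos 19 = 't'
  'g' (pos 6) + 13 = pos 19 = 't'
Result: ogstt

ogstt


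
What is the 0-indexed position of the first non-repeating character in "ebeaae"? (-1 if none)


Input: ebeaae
Character frequencies:
  'a': 2
  'b': 1
  'e': 3
Scanning left to right for freq == 1:
  Position 0 ('e'): freq=3, skip
  Position 1 ('b'): unique! => answer = 1

1


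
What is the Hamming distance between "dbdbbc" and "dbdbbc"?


Comparing "dbdbbc" and "dbdbbc" position by position:
  Position 0: 'd' vs 'd' => same
  Position 1: 'b' vs 'b' => same
  Position 2: 'd' vs 'd' => same
  Position 3: 'b' vs 'b' => same
  Position 4: 'b' vs 'b' => same
  Position 5: 'c' vs 'c' => same
Total differences (Hamming distance): 0

0


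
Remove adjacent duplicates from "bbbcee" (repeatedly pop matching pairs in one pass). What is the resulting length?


Input: bbbcee
Stack-based adjacent duplicate removal:
  Read 'b': push. Stack: b
  Read 'b': matches stack top 'b' => pop. Stack: (empty)
  Read 'b': push. Stack: b
  Read 'c': push. Stack: bc
  Read 'e': push. Stack: bce
  Read 'e': matches stack top 'e' => pop. Stack: bc
Final stack: "bc" (length 2)

2


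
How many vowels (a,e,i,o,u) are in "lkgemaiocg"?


Input: lkgemaiocg
Checking each character:
  'l' at position 0: consonant
  'k' at position 1: consonant
  'g' at position 2: consonant
  'e' at position 3: vowel (running total: 1)
  'm' at position 4: consonant
  'a' at position 5: vowel (running total: 2)
  'i' at position 6: vowel (running total: 3)
  'o' at position 7: vowel (running total: 4)
  'c' at position 8: consonant
  'g' at position 9: consonant
Total vowels: 4

4


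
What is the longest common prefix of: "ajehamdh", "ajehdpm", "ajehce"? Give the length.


Words: ajehamdh, ajehdpm, ajehce
  Position 0: all 'a' => match
  Position 1: all 'j' => match
  Position 2: all 'e' => match
  Position 3: all 'h' => match
  Position 4: ('a', 'd', 'c') => mismatch, stop
LCP = "ajeh" (length 4)

4


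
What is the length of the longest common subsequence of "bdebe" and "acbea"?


LCS of "bdebe" and "acbea"
DP table:
           a    c    b    e    a
      0    0    0    0    0    0
  b   0    0    0    1    1    1
  d   0    0    0    1    1    1
  e   0    0    0    1    2    2
  b   0    0    0    1    2    2
  e   0    0    0    1    2    2
LCS length = dp[5][5] = 2

2


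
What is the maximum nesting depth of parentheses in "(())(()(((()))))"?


Input: "(())(()(((()))))"
Tracking depth:
  Position 0 '(': depth becomes 1
  Position 1 '(': depth becomes 2
  Position 2 ')': depth becomes 1
  Position 3 ')': depth becomes 0
  Position 4 '(': depth becomes 1
  Position 5 '(': depth becomes 2
  Position 6 ')': depth becomes 1
  Position 7 '(': depth becomes 2
  Position 8 '(': depth becomes 3
  Position 9 '(': depth becomes 4
  Position 10 '(': depth becomes 5
  Position 11 ')': depth becomes 4
  Position 12 ')': depth becomes 3
  Position 13 ')': depth becomes 2
  Position 14 ')': depth becomes 1
  Position 15 ')': depth becomes 0
Maximum depth reached: 5

5


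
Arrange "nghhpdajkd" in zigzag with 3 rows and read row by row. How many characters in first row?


Zigzag "nghhpdajkd" into 3 rows:
Placing characters:
  'n' => row 0
  'g' => row 1
  'h' => row 2
  'h' => row 1
  'p' => row 0
  'd' => row 1
  'a' => row 2
  'j' => row 1
  'k' => row 0
  'd' => row 1
Rows:
  Row 0: "npk"
  Row 1: "ghdjd"
  Row 2: "ha"
First row length: 3

3


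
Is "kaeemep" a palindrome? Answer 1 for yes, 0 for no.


Input: kaeemep
Reversed: pemeeak
  Compare pos 0 ('k') with pos 6 ('p'): MISMATCH
  Compare pos 1 ('a') with pos 5 ('e'): MISMATCH
  Compare pos 2 ('e') with pos 4 ('m'): MISMATCH
Result: not a palindrome

0


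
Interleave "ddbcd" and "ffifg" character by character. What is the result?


Interleaving "ddbcd" and "ffifg":
  Position 0: 'd' from first, 'f' from second => "df"
  Position 1: 'd' from first, 'f' from second => "df"
  Position 2: 'b' from first, 'i' from second => "bi"
  Position 3: 'c' from first, 'f' from second => "cf"
  Position 4: 'd' from first, 'g' from second => "dg"
Result: dfdfbicfdg

dfdfbicfdg


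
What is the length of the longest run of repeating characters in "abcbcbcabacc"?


Input: "abcbcbcabacc"
Scanning for longest run:
  Position 1 ('b'): new char, reset run to 1
  Position 2 ('c'): new char, reset run to 1
  Position 3 ('b'): new char, reset run to 1
  Position 4 ('c'): new char, reset run to 1
  Position 5 ('b'): new char, reset run to 1
  Position 6 ('c'): new char, reset run to 1
  Position 7 ('a'): new char, reset run to 1
  Position 8 ('b'): new char, reset run to 1
  Position 9 ('a'): new char, reset run to 1
  Position 10 ('c'): new char, reset run to 1
  Position 11 ('c'): continues run of 'c', length=2
Longest run: 'c' with length 2

2


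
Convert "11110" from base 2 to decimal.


Input: "11110" in base 2
Positional expansion:
  Digit '1' (value 1) x 2^4 = 16
  Digit '1' (value 1) x 2^3 = 8
  Digit '1' (value 1) x 2^2 = 4
  Digit '1' (value 1) x 2^1 = 2
  Digit '0' (value 0) x 2^0 = 0
Sum = 30

30


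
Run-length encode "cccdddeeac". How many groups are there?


Input: cccdddeeac
Scanning for consecutive runs:
  Group 1: 'c' x 3 (positions 0-2)
  Group 2: 'd' x 3 (positions 3-5)
  Group 3: 'e' x 2 (positions 6-7)
  Group 4: 'a' x 1 (positions 8-8)
  Group 5: 'c' x 1 (positions 9-9)
Total groups: 5

5


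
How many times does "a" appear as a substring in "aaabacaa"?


Searching for "a" in "aaabacaa"
Scanning each position:
  Position 0: "a" => MATCH
  Position 1: "a" => MATCH
  Position 2: "a" => MATCH
  Position 3: "b" => no
  Position 4: "a" => MATCH
  Position 5: "c" => no
  Position 6: "a" => MATCH
  Position 7: "a" => MATCH
Total occurrences: 6

6


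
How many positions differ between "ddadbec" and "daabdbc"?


Comparing "ddadbec" and "daabdbc" position by position:
  Position 0: 'd' vs 'd' => same
  Position 1: 'd' vs 'a' => DIFFER
  Position 2: 'a' vs 'a' => same
  Position 3: 'd' vs 'b' => DIFFER
  Position 4: 'b' vs 'd' => DIFFER
  Position 5: 'e' vs 'b' => DIFFER
  Position 6: 'c' vs 'c' => same
Positions that differ: 4

4


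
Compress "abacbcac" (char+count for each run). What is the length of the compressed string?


Input: abacbcac
Runs:
  'a' x 1 => "a1"
  'b' x 1 => "b1"
  'a' x 1 => "a1"
  'c' x 1 => "c1"
  'b' x 1 => "b1"
  'c' x 1 => "c1"
  'a' x 1 => "a1"
  'c' x 1 => "c1"
Compressed: "a1b1a1c1b1c1a1c1"
Compressed length: 16

16


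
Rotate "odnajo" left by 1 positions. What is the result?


Input: "odnajo", rotate left by 1
First 1 characters: "o"
Remaining characters: "dnajo"
Concatenate remaining + first: "dnajo" + "o" = "dnajoo"

dnajoo


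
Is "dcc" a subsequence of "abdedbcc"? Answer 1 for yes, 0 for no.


Check if "dcc" is a subsequence of "abdedbcc"
Greedy scan:
  Position 0 ('a'): no match needed
  Position 1 ('b'): no match needed
  Position 2 ('d'): matches sub[0] = 'd'
  Position 3 ('e'): no match needed
  Position 4 ('d'): no match needed
  Position 5 ('b'): no match needed
  Position 6 ('c'): matches sub[1] = 'c'
  Position 7 ('c'): matches sub[2] = 'c'
All 3 characters matched => is a subsequence

1


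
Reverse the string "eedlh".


Input: eedlh
Reading characters right to left:
  Position 4: 'h'
  Position 3: 'l'
  Position 2: 'd'
  Position 1: 'e'
  Position 0: 'e'
Reversed: hldee

hldee


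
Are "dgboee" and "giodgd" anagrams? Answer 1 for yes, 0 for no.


Strings: "dgboee", "giodgd"
Sorted first:  bdeego
Sorted second: ddggio
Differ at position 0: 'b' vs 'd' => not anagrams

0


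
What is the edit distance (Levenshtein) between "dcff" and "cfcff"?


Computing edit distance: "dcff" -> "cfcff"
DP table:
           c    f    c    f    f
      0    1    2    3    4    5
  d   1    1    2    3    4    5
  c   2    1    2    2    3    4
  f   3    2    1    2    2    3
  f   4    3    2    2    2    2
Edit distance = dp[4][5] = 2

2


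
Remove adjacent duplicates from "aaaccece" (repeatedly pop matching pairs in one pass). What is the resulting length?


Input: aaaccece
Stack-based adjacent duplicate removal:
  Read 'a': push. Stack: a
  Read 'a': matches stack top 'a' => pop. Stack: (empty)
  Read 'a': push. Stack: a
  Read 'c': push. Stack: ac
  Read 'c': matches stack top 'c' => pop. Stack: a
  Read 'e': push. Stack: ae
  Read 'c': push. Stack: aec
  Read 'e': push. Stack: aece
Final stack: "aece" (length 4)

4


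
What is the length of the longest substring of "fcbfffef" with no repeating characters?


Input: "fcbfffef"
Sliding window (track last position of each char):
  Position 0 ('f'): window [0,0] length 1 -- new best
  Position 1 ('c'): window [0,1] length 2 -- new best
  Position 2 ('b'): window [0,2] length 3 -- new best
  Position 3 ('f'): repeat (last at 0), move window start to 1
  Position 3 ('f'): window [1,3] length 3
  Position 4 ('f'): repeat (last at 3), move window start to 4
  Position 4 ('f'): window [4,4] length 1
  Position 5 ('f'): repeat (last at 4), move window start to 5
  Position 5 ('f'): window [5,5] length 1
  Position 6 ('e'): window [5,6] length 2
  Position 7 ('f'): repeat (last at 5), move window start to 6
  Position 7 ('f'): window [6,7] length 2
Longest substring with no repeats: "fcb" with length 3

3


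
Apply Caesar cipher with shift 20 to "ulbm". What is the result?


Caesar cipher: shift "ulbm" by 20
  'u' (pos 20) + 20 = pos 14 = 'o'
  'l' (pos 11) + 20 = pos 5 = 'f'
  'b' (pos 1) + 20 = pos 21 = 'v'
  'm' (pos 12) + 20 = pos 6 = 'g'
Result: ofvg

ofvg


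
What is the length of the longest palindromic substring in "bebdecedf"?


Input: "bebdecedf"
Checking substrings for palindromes:
  [3:8] "deced" (len 5) => palindrome
  [0:3] "beb" (len 3) => palindrome
  [4:7] "ece" (len 3) => palindrome
Longest palindromic substring: "deced" with length 5

5


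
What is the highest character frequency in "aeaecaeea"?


Input: aeaecaeea
Character counts:
  'a': 4
  'c': 1
  'e': 4
Maximum frequency: 4

4


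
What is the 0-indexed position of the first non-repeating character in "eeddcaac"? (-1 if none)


Input: eeddcaac
Character frequencies:
  'a': 2
  'c': 2
  'd': 2
  'e': 2
Scanning left to right for freq == 1:
  Position 0 ('e'): freq=2, skip
  Position 1 ('e'): freq=2, skip
  Position 2 ('d'): freq=2, skip
  Position 3 ('d'): freq=2, skip
  Position 4 ('c'): freq=2, skip
  Position 5 ('a'): freq=2, skip
  Position 6 ('a'): freq=2, skip
  Position 7 ('c'): freq=2, skip
  No unique character found => answer = -1

-1


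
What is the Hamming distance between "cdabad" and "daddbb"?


Comparing "cdabad" and "daddbb" position by position:
  Position 0: 'c' vs 'd' => differ
  Position 1: 'd' vs 'a' => differ
  Position 2: 'a' vs 'd' => differ
  Position 3: 'b' vs 'd' => differ
  Position 4: 'a' vs 'b' => differ
  Position 5: 'd' vs 'b' => differ
Total differences (Hamming distance): 6

6


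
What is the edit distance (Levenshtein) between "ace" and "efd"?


Computing edit distance: "ace" -> "efd"
DP table:
           e    f    d
      0    1    2    3
  a   1    1    2    3
  c   2    2    2    3
  e   3    2    3    3
Edit distance = dp[3][3] = 3

3


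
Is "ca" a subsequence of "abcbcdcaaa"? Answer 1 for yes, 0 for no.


Check if "ca" is a subsequence of "abcbcdcaaa"
Greedy scan:
  Position 0 ('a'): no match needed
  Position 1 ('b'): no match needed
  Position 2 ('c'): matches sub[0] = 'c'
  Position 3 ('b'): no match needed
  Position 4 ('c'): no match needed
  Position 5 ('d'): no match needed
  Position 6 ('c'): no match needed
  Position 7 ('a'): matches sub[1] = 'a'
  Position 8 ('a'): no match needed
  Position 9 ('a'): no match needed
All 2 characters matched => is a subsequence

1


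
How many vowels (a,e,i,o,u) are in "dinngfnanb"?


Input: dinngfnanb
Checking each character:
  'd' at position 0: consonant
  'i' at position 1: vowel (running total: 1)
  'n' at position 2: consonant
  'n' at position 3: consonant
  'g' at position 4: consonant
  'f' at position 5: consonant
  'n' at position 6: consonant
  'a' at position 7: vowel (running total: 2)
  'n' at position 8: consonant
  'b' at position 9: consonant
Total vowels: 2

2


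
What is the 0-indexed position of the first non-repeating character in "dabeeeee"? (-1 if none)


Input: dabeeeee
Character frequencies:
  'a': 1
  'b': 1
  'd': 1
  'e': 5
Scanning left to right for freq == 1:
  Position 0 ('d'): unique! => answer = 0

0


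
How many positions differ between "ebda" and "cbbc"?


Comparing "ebda" and "cbbc" position by position:
  Position 0: 'e' vs 'c' => DIFFER
  Position 1: 'b' vs 'b' => same
  Position 2: 'd' vs 'b' => DIFFER
  Position 3: 'a' vs 'c' => DIFFER
Positions that differ: 3

3


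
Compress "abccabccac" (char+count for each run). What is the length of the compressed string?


Input: abccabccac
Runs:
  'a' x 1 => "a1"
  'b' x 1 => "b1"
  'c' x 2 => "c2"
  'a' x 1 => "a1"
  'b' x 1 => "b1"
  'c' x 2 => "c2"
  'a' x 1 => "a1"
  'c' x 1 => "c1"
Compressed: "a1b1c2a1b1c2a1c1"
Compressed length: 16

16


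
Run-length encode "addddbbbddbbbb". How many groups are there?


Input: addddbbbddbbbb
Scanning for consecutive runs:
  Group 1: 'a' x 1 (positions 0-0)
  Group 2: 'd' x 4 (positions 1-4)
  Group 3: 'b' x 3 (positions 5-7)
  Group 4: 'd' x 2 (positions 8-9)
  Group 5: 'b' x 4 (positions 10-13)
Total groups: 5

5


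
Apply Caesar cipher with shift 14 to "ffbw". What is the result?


Caesar cipher: shift "ffbw" by 14
  'f' (pos 5) + 14 = pos 19 = 't'
  'f' (pos 5) + 14 = pos 19 = 't'
  'b' (pos 1) + 14 = pos 15 = 'p'
  'w' (pos 22) + 14 = pos 10 = 'k'
Result: ttpk

ttpk


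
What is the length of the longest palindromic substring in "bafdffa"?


Input: "bafdffa"
Checking substrings for palindromes:
  [2:5] "fdf" (len 3) => palindrome
  [4:6] "ff" (len 2) => palindrome
Longest palindromic substring: "fdf" with length 3

3


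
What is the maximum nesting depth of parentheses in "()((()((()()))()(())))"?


Input: "()((()((()()))()(())))"
Tracking depth:
  Position 0 '(': depth becomes 1
  Position 1 ')': depth becomes 0
  Position 2 '(': depth becomes 1
  Position 3 '(': depth becomes 2
  Position 4 '(': depth becomes 3
  Position 5 ')': depth becomes 2
  Position 6 '(': depth becomes 3
  Position 7 '(': depth becomes 4
  Position 8 '(': depth becomes 5
  Position 9 ')': depth becomes 4
  Position 10 '(': depth becomes 5
  Position 11 ')': depth becomes 4
  Position 12 ')': depth becomes 3
  Position 13 ')': depth becomes 2
  Position 14 '(': depth becomes 3
  Position 15 ')': depth becomes 2
  Position 16 '(': depth becomes 3
  Position 17 '(': depth becomes 4
  Position 18 ')': depth becomes 3
  Position 19 ')': depth becomes 2
  Position 20 ')': depth becomes 1
  Position 21 ')': depth becomes 0
Maximum depth reached: 5

5


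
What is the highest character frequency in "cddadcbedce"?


Input: cddadcbedce
Character counts:
  'a': 1
  'b': 1
  'c': 3
  'd': 4
  'e': 2
Maximum frequency: 4

4


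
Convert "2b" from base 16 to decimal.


Input: "2b" in base 16
Positional expansion:
  Digit '2' (value 2) x 16^1 = 32
  Digit 'b' (value 11) x 16^0 = 11
Sum = 43

43


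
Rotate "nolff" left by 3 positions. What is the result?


Input: "nolff", rotate left by 3
First 3 characters: "nol"
Remaining characters: "ff"
Concatenate remaining + first: "ff" + "nol" = "ffnol"

ffnol


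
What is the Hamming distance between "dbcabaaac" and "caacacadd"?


Comparing "dbcabaaac" and "caacacadd" position by position:
  Position 0: 'd' vs 'c' => differ
  Position 1: 'b' vs 'a' => differ
  Position 2: 'c' vs 'a' => differ
  Position 3: 'a' vs 'c' => differ
  Position 4: 'b' vs 'a' => differ
  Position 5: 'a' vs 'c' => differ
  Position 6: 'a' vs 'a' => same
  Position 7: 'a' vs 'd' => differ
  Position 8: 'c' vs 'd' => differ
Total differences (Hamming distance): 8

8


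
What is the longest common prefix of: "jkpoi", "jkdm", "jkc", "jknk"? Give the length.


Words: jkpoi, jkdm, jkc, jknk
  Position 0: all 'j' => match
  Position 1: all 'k' => match
  Position 2: ('p', 'd', 'c', 'n') => mismatch, stop
LCP = "jk" (length 2)

2


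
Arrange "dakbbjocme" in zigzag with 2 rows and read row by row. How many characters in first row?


Zigzag "dakbbjocme" into 2 rows:
Placing characters:
  'd' => row 0
  'a' => row 1
  'k' => row 0
  'b' => row 1
  'b' => row 0
  'j' => row 1
  'o' => row 0
  'c' => row 1
  'm' => row 0
  'e' => row 1
Rows:
  Row 0: "dkbom"
  Row 1: "abjce"
First row length: 5

5


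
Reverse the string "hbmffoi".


Input: hbmffoi
Reading characters right to left:
  Position 6: 'i'
  Position 5: 'o'
  Position 4: 'f'
  Position 3: 'f'
  Position 2: 'm'
  Position 1: 'b'
  Position 0: 'h'
Reversed: ioffmbh

ioffmbh


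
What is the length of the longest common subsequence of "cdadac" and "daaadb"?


LCS of "cdadac" and "daaadb"
DP table:
           d    a    a    a    d    b
      0    0    0    0    0    0    0
  c   0    0    0    0    0    0    0
  d   0    1    1    1    1    1    1
  a   0    1    2    2    2    2    2
  d   0    1    2    2    2    3    3
  a   0    1    2    3    3    3    3
  c   0    1    2    3    3    3    3
LCS length = dp[6][6] = 3

3


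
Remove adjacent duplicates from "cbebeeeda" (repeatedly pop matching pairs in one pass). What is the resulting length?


Input: cbebeeeda
Stack-based adjacent duplicate removal:
  Read 'c': push. Stack: c
  Read 'b': push. Stack: cb
  Read 'e': push. Stack: cbe
  Read 'b': push. Stack: cbeb
  Read 'e': push. Stack: cbebe
  Read 'e': matches stack top 'e' => pop. Stack: cbeb
  Read 'e': push. Stack: cbebe
  Read 'd': push. Stack: cbebed
  Read 'a': push. Stack: cbebeda
Final stack: "cbebeda" (length 7)

7


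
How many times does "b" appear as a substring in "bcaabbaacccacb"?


Searching for "b" in "bcaabbaacccacb"
Scanning each position:
  Position 0: "b" => MATCH
  Position 1: "c" => no
  Position 2: "a" => no
  Position 3: "a" => no
  Position 4: "b" => MATCH
  Position 5: "b" => MATCH
  Position 6: "a" => no
  Position 7: "a" => no
  Position 8: "c" => no
  Position 9: "c" => no
  Position 10: "c" => no
  Position 11: "a" => no
  Position 12: "c" => no
  Position 13: "b" => MATCH
Total occurrences: 4

4
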